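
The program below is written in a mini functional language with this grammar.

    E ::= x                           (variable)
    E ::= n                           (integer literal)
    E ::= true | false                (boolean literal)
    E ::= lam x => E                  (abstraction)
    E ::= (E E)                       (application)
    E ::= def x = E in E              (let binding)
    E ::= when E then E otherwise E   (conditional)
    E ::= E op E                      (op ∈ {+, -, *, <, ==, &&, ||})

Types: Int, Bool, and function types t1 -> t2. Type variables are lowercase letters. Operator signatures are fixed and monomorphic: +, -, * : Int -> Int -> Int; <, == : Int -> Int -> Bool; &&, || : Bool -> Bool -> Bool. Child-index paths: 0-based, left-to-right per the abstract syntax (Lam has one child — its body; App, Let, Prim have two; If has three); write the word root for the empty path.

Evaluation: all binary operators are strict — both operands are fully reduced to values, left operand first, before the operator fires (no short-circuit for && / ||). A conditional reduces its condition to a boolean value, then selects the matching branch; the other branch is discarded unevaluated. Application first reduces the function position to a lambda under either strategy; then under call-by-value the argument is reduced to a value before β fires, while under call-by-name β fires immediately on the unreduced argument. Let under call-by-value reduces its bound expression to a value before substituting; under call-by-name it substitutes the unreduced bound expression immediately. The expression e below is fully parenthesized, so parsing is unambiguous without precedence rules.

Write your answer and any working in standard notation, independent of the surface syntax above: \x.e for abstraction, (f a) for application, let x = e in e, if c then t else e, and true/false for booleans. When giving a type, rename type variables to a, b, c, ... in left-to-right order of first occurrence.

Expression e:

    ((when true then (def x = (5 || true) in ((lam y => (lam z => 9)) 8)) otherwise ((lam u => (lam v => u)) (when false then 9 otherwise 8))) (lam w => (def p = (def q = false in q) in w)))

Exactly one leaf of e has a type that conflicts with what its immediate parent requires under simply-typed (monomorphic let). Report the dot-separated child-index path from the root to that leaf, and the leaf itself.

Derivation:
  unify Bool ~ Bool
  unify Int ~ Bool
  FAIL: mismatch Int ~ Bool

Answer: 0.1.0.0 : 5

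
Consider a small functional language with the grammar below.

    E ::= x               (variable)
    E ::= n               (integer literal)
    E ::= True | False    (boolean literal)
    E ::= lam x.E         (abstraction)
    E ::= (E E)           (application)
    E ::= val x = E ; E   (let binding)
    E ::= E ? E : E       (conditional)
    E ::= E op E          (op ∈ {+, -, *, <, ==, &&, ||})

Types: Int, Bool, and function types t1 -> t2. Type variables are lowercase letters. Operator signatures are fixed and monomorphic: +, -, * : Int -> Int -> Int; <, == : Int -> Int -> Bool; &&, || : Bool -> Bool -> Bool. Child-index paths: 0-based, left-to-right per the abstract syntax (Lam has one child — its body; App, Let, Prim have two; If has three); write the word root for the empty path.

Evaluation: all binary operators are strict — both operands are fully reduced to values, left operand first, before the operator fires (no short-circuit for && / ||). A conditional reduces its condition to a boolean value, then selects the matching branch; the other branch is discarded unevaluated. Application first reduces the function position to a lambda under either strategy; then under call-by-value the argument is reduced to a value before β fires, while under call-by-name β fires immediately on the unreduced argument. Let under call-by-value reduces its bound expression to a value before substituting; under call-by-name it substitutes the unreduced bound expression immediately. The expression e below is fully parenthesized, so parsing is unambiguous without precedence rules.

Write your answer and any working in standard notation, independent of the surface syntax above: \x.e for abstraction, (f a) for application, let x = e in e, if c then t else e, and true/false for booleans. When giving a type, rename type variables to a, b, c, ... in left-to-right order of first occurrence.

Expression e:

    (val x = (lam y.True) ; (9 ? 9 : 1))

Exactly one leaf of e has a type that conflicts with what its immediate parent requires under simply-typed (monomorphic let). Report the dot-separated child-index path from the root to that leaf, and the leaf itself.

Answer: 1.0 : 9

Derivation:
\y._ : a -> Bool
let x : a -> Bool
  unify Int ~ Bool
  FAIL: mismatch Int ~ Bool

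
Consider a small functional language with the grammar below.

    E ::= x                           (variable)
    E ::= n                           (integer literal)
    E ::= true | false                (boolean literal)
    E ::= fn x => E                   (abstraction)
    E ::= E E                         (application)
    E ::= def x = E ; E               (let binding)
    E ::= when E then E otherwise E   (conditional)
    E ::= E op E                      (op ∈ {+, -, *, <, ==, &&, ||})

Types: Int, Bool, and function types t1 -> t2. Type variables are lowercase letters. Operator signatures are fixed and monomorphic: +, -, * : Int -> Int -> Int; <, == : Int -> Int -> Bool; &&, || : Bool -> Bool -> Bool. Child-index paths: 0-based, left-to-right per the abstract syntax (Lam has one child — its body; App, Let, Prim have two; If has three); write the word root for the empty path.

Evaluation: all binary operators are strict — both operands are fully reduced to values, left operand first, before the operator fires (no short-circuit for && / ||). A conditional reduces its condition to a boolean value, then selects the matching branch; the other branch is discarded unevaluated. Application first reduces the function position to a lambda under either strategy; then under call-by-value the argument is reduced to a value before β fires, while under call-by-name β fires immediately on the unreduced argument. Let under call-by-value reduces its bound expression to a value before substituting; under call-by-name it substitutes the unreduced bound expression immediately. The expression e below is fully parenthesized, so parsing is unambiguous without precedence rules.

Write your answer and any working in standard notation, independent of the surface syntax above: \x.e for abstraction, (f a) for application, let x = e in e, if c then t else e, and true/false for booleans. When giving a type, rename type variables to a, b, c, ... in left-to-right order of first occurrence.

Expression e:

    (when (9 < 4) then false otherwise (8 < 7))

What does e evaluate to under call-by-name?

Answer: false

Trace:
step 0: (if (9 < 4) then false else (8 < 7))
step 1: [delta@0] (if false then false else (8 < 7))
step 2: [if@root] (8 < 7)
step 3: [delta@root] false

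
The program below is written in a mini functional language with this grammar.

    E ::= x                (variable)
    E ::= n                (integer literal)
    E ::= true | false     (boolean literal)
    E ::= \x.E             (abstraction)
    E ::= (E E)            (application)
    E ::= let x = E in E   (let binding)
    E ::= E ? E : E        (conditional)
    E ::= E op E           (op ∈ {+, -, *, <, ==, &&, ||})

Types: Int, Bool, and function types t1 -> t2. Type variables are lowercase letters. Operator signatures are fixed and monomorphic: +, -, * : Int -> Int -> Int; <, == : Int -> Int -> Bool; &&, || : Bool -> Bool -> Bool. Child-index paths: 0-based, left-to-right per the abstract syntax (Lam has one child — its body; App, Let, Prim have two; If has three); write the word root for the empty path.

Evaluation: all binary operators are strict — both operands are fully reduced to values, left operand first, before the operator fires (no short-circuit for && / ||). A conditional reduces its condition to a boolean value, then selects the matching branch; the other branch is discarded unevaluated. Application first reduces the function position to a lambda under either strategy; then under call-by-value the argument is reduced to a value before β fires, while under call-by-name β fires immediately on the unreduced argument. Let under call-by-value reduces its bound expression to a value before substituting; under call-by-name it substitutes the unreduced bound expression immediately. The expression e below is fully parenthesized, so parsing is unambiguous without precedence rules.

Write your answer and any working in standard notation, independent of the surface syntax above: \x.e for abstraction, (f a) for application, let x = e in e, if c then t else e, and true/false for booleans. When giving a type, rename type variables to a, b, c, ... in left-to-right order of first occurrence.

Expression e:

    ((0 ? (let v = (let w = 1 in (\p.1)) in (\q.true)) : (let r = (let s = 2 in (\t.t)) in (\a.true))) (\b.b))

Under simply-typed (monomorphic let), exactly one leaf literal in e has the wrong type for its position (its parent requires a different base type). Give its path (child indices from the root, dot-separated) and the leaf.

Trace:
  unify Int ~ Bool
  FAIL: mismatch Int ~ Bool

Answer: 0.0 : 0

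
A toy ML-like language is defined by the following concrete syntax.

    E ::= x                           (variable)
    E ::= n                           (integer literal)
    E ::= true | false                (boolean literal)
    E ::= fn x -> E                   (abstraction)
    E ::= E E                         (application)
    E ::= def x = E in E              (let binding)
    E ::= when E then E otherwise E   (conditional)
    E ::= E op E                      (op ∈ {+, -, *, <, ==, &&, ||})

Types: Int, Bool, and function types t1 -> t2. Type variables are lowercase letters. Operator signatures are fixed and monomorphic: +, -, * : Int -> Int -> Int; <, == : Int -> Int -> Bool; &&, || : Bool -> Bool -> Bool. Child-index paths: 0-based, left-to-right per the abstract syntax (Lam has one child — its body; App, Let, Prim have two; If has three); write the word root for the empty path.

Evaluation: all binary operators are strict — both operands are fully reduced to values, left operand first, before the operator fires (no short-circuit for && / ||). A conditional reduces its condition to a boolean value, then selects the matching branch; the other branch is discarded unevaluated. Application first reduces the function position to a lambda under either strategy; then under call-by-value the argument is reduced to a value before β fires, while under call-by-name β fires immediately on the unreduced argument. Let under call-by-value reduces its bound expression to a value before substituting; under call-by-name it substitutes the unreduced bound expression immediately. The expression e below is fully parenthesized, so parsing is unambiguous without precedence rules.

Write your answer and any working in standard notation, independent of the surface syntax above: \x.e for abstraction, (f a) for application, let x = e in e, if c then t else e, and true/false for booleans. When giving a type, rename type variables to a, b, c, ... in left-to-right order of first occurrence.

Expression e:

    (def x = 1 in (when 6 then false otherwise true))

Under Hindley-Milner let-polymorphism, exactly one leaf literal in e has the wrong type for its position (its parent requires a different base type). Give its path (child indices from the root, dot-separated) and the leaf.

Trace:
let x : Int
  unify Int ~ Bool
  FAIL: mismatch Int ~ Bool

Answer: 1.0 : 6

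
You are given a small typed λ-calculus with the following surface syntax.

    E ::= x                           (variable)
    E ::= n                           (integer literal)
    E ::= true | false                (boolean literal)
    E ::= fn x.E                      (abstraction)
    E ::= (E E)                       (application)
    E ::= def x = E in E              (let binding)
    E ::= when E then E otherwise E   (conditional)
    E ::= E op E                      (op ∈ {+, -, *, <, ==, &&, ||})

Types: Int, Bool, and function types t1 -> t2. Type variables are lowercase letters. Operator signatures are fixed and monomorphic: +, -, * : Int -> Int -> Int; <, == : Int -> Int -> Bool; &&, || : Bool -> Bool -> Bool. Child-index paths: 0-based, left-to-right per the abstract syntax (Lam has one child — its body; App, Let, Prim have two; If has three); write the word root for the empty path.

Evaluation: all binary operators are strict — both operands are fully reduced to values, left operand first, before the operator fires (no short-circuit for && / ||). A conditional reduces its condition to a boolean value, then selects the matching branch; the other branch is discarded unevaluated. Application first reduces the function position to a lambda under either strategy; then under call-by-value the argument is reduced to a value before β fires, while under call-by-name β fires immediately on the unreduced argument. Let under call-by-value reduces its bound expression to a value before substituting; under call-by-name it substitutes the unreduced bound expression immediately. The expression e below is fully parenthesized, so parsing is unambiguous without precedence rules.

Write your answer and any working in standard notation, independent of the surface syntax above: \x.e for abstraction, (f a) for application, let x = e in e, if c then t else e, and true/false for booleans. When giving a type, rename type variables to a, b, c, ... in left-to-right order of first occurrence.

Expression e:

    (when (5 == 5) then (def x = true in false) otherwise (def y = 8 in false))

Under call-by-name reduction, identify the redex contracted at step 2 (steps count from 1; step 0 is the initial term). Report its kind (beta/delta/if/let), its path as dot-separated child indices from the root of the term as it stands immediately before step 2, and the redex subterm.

Answer: if at root : (if true then (let x = true in false) else (let y = 8 in false))

Trace:
step 0: (if (5 == 5) then (let x = true in false) else (let y = 8 in false))
step 1: [delta@0] (if true then (let x = true in false) else (let y = 8 in false))
step 2: [if@root] (let x = true in false)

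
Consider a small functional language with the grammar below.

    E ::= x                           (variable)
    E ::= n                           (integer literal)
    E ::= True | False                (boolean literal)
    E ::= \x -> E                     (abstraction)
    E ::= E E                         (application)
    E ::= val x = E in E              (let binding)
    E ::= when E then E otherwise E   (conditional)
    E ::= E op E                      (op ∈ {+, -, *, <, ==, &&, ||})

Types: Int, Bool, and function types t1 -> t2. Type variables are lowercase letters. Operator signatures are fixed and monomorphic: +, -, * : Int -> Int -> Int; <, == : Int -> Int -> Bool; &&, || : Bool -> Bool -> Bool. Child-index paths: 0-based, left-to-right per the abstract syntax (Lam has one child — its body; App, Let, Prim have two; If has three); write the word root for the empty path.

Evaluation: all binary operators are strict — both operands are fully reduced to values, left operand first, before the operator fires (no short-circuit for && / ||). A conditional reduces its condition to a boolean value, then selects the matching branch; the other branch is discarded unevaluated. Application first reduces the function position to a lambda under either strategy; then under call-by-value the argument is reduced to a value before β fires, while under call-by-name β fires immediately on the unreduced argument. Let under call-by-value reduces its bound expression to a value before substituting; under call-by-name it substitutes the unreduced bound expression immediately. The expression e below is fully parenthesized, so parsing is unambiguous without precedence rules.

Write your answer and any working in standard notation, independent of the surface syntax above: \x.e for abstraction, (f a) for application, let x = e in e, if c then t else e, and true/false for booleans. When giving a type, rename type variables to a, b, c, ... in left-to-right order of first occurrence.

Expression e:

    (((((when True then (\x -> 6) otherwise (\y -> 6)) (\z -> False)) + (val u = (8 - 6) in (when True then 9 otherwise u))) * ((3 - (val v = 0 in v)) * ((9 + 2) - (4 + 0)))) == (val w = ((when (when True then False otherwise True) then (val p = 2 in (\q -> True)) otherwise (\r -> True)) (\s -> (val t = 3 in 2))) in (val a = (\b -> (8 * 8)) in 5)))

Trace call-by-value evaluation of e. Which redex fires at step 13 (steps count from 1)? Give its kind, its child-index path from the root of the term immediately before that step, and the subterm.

Answer: delta at 0 : (15 * 21)

Derivation:
step 0: (((((if true then (\x.6) else (\y.6)) (\z.false)) + (let u = (8 - 6) in (if true then 9 else u))) * ((3 - (let v = 0 in v)) * ((9 + 2) - (4 + 0)))) == (let w = ((if (if true then false else true) then (let p = 2 in (\q.true)) else (\r.true)) (\s.(let t = 3 in 2))) in (let a = (\b.(8 * 8)) in 5)))
step 1: [if@0.0.0.0] (((((\x.6) (\z.false)) + (let u = (8 - 6) in (if true then 9 else u))) * ((3 - (let v = 0 in v)) * ((9 + 2) - (4 + 0)))) == (let w = ((if (if true then false else true) then (let p = 2 in (\q.true)) else (\r.true)) (\s.(let t = 3 in 2))) in (let a = (\b.(8 * 8)) in 5)))
step 2: [beta@0.0.0] (((6 + (let u = (8 - 6) in (if true then 9 else u))) * ((3 - (let v = 0 in v)) * ((9 + 2) - (4 + 0)))) == (let w = ((if (if true then false else true) then (let p = 2 in (\q.true)) else (\r.true)) (\s.(let t = 3 in 2))) in (let a = (\b.(8 * 8)) in 5)))
step 3: [delta@0.0.1.0] (((6 + (let u = 2 in (if true then 9 else u))) * ((3 - (let v = 0 in v)) * ((9 + 2) - (4 + 0)))) == (let w = ((if (if true then false else true) then (let p = 2 in (\q.true)) else (\r.true)) (\s.(let t = 3 in 2))) in (let a = (\b.(8 * 8)) in 5)))
step 4: [let@0.0.1] (((6 + (if true then 9 else 2)) * ((3 - (let v = 0 in v)) * ((9 + 2) - (4 + 0)))) == (let w = ((if (if true then false else true) then (let p = 2 in (\q.true)) else (\r.true)) (\s.(let t = 3 in 2))) in (let a = (\b.(8 * 8)) in 5)))
step 5: [if@0.0.1] (((6 + 9) * ((3 - (let v = 0 in v)) * ((9 + 2) - (4 + 0)))) == (let w = ((if (if true then false else true) then (let p = 2 in (\q.true)) else (\r.true)) (\s.(let t = 3 in 2))) in (let a = (\b.(8 * 8)) in 5)))
step 6: [delta@0.0] ((15 * ((3 - (let v = 0 in v)) * ((9 + 2) - (4 + 0)))) == (let w = ((if (if true then false else true) then (let p = 2 in (\q.true)) else (\r.true)) (\s.(let t = 3 in 2))) in (let a = (\b.(8 * 8)) in 5)))
step 7: [let@0.1.0.1] ((15 * ((3 - 0) * ((9 + 2) - (4 + 0)))) == (let w = ((if (if true then false else true) then (let p = 2 in (\q.true)) else (\r.true)) (\s.(let t = 3 in 2))) in (let a = (\b.(8 * 8)) in 5)))
step 8: [delta@0.1.0] ((15 * (3 * ((9 + 2) - (4 + 0)))) == (let w = ((if (if true then false else true) then (let p = 2 in (\q.true)) else (\r.true)) (\s.(let t = 3 in 2))) in (let a = (\b.(8 * 8)) in 5)))
step 9: [delta@0.1.1.0] ((15 * (3 * (11 - (4 + 0)))) == (let w = ((if (if true then false else true) then (let p = 2 in (\q.true)) else (\r.true)) (\s.(let t = 3 in 2))) in (let a = (\b.(8 * 8)) in 5)))
step 10: [delta@0.1.1.1] ((15 * (3 * (11 - 4))) == (let w = ((if (if true then false else true) then (let p = 2 in (\q.true)) else (\r.true)) (\s.(let t = 3 in 2))) in (let a = (\b.(8 * 8)) in 5)))
step 11: [delta@0.1.1] ((15 * (3 * 7)) == (let w = ((if (if true then false else true) then (let p = 2 in (\q.true)) else (\r.true)) (\s.(let t = 3 in 2))) in (let a = (\b.(8 * 8)) in 5)))
step 12: [delta@0.1] ((15 * 21) == (let w = ((if (if true then false else true) then (let p = 2 in (\q.true)) else (\r.true)) (\s.(let t = 3 in 2))) in (let a = (\b.(8 * 8)) in 5)))
step 13: [delta@0] (315 == (let w = ((if (if true then false else true) then (let p = 2 in (\q.true)) else (\r.true)) (\s.(let t = 3 in 2))) in (let a = (\b.(8 * 8)) in 5)))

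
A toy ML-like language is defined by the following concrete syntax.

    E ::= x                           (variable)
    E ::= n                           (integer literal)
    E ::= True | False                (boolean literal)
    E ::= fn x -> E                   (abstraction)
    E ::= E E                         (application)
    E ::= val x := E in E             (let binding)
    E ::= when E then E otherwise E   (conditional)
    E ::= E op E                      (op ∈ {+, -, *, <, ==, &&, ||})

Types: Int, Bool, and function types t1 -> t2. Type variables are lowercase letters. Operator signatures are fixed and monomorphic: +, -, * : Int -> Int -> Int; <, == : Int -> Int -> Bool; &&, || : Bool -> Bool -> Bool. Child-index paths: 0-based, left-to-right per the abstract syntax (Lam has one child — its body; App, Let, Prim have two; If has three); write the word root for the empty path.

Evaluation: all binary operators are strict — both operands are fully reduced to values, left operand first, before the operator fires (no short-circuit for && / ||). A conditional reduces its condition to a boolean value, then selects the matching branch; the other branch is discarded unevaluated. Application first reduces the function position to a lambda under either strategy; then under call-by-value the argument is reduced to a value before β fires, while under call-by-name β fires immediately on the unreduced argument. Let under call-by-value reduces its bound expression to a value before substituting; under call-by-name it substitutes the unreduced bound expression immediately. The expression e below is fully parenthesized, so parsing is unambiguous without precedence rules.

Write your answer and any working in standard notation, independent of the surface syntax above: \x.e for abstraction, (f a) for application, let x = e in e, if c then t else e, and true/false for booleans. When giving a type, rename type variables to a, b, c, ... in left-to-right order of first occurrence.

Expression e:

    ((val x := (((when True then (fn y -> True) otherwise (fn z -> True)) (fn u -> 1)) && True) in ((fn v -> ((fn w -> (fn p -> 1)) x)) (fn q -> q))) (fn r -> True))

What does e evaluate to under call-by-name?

Working:
step 0: ((let x = (((if true then (\y.true) else (\z.true)) (\u.1)) && true) in ((\v.((\w.(\p.1)) x)) (\q.q))) (\r.true))
step 1: [let@0] (((\v.((\w.(\p.1)) (((if true then (\y.true) else (\z.true)) (\u.1)) && true))) (\q.q)) (\r.true))
step 2: [beta@0] (((\w.(\p.1)) (((if true then (\y.true) else (\z.true)) (\u.1)) && true)) (\r.true))
step 3: [beta@0] ((\p.1) (\r.true))
step 4: [beta@root] 1

Answer: 1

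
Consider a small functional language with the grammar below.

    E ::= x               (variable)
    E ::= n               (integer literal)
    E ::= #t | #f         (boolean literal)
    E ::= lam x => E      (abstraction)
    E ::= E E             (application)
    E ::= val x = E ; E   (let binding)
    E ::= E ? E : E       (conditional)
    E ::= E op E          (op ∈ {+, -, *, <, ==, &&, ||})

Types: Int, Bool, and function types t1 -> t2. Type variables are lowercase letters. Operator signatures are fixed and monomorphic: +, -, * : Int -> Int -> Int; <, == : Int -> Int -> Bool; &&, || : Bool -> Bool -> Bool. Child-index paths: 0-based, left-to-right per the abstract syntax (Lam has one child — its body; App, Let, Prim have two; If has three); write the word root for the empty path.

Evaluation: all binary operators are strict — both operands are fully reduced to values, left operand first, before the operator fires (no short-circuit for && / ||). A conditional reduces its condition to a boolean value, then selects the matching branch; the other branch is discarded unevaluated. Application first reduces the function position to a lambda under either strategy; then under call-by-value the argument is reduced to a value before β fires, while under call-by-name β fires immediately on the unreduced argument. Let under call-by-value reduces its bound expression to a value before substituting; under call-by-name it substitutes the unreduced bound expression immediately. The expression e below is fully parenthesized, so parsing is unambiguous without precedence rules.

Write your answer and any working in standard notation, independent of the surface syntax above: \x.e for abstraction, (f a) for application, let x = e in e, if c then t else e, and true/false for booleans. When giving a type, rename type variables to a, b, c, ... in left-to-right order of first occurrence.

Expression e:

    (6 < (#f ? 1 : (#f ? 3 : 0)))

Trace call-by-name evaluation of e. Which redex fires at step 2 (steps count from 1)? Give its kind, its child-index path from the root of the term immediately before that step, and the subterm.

Derivation:
step 0: (6 < (if false then 1 else (if false then 3 else 0)))
step 1: [if@1] (6 < (if false then 3 else 0))
step 2: [if@1] (6 < 0)

Answer: if at 1 : (if false then 3 else 0)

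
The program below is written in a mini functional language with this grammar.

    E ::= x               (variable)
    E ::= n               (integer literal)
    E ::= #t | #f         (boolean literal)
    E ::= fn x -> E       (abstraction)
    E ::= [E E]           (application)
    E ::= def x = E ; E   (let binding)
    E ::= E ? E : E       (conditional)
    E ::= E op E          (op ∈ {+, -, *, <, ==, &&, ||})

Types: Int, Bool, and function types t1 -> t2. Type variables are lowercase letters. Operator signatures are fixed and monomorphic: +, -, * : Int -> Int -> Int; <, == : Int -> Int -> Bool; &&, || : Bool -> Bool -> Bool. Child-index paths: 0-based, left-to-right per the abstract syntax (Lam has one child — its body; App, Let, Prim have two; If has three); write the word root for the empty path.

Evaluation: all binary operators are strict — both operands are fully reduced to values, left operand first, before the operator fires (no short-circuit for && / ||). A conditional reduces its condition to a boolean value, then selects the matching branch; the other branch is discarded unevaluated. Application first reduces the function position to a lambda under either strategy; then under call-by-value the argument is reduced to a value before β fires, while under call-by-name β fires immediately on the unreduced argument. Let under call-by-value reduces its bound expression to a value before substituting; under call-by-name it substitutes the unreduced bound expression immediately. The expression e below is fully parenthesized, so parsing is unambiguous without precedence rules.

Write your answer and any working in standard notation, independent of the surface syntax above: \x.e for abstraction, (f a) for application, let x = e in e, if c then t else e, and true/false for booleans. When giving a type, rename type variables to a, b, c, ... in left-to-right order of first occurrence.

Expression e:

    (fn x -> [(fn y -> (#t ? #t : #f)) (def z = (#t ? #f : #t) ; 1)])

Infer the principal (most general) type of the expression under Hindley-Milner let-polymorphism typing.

Derivation:
  unify Bool ~ Bool
  unify Bool ~ Bool
\y._ : b -> Bool
  unify Bool ~ Bool
  unify Bool ~ Bool
let z : Bool
  unify b -> Bool ~ Int -> c
  unify b ~ Int
  unify Bool ~ c
_ _ : Bool
\x._ : a -> Bool

Answer: a -> Bool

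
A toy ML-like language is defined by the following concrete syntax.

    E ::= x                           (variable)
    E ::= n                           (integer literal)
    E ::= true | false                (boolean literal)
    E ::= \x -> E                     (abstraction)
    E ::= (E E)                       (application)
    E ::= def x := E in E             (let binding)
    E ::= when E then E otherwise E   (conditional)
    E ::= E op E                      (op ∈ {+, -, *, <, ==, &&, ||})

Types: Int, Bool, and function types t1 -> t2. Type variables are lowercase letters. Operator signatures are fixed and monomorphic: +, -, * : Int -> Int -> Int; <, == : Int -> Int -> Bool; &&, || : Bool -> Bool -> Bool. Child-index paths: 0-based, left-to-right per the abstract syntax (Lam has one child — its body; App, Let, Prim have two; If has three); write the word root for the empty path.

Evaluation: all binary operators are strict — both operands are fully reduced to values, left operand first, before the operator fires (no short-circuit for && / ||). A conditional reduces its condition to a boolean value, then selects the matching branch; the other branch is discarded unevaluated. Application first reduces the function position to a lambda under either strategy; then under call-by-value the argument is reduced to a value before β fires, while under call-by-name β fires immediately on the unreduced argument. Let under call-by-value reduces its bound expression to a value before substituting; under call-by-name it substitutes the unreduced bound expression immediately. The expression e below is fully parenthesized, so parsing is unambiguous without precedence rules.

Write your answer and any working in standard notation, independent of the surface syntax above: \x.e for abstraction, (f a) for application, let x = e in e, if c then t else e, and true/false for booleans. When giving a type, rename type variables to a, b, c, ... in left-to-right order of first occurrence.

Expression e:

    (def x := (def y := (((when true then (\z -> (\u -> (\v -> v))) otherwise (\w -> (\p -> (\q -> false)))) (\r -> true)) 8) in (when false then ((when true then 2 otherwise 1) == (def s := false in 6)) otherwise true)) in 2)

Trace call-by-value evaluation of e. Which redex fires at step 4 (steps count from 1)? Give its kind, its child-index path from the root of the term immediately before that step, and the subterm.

Derivation:
step 0: (let x = (let y = (((if true then (\z.(\u.(\v.v))) else (\w.(\p.(\q.false)))) (\r.true)) 8) in (if false then ((if true then 2 else 1) == (let s = false in 6)) else true)) in 2)
step 1: [if@0.0.0.0] (let x = (let y = (((\z.(\u.(\v.v))) (\r.true)) 8) in (if false then ((if true then 2 else 1) == (let s = false in 6)) else true)) in 2)
step 2: [beta@0.0.0] (let x = (let y = ((\u.(\v.v)) 8) in (if false then ((if true then 2 else 1) == (let s = false in 6)) else true)) in 2)
step 3: [beta@0.0] (let x = (let y = (\v.v) in (if false then ((if true then 2 else 1) == (let s = false in 6)) else true)) in 2)
step 4: [let@0] (let x = (if false then ((if true then 2 else 1) == (let s = false in 6)) else true) in 2)

Answer: let at 0 : (let y = (\v.v) in (if false then ((if true then 2 else 1) == (let s = false in 6)) else true))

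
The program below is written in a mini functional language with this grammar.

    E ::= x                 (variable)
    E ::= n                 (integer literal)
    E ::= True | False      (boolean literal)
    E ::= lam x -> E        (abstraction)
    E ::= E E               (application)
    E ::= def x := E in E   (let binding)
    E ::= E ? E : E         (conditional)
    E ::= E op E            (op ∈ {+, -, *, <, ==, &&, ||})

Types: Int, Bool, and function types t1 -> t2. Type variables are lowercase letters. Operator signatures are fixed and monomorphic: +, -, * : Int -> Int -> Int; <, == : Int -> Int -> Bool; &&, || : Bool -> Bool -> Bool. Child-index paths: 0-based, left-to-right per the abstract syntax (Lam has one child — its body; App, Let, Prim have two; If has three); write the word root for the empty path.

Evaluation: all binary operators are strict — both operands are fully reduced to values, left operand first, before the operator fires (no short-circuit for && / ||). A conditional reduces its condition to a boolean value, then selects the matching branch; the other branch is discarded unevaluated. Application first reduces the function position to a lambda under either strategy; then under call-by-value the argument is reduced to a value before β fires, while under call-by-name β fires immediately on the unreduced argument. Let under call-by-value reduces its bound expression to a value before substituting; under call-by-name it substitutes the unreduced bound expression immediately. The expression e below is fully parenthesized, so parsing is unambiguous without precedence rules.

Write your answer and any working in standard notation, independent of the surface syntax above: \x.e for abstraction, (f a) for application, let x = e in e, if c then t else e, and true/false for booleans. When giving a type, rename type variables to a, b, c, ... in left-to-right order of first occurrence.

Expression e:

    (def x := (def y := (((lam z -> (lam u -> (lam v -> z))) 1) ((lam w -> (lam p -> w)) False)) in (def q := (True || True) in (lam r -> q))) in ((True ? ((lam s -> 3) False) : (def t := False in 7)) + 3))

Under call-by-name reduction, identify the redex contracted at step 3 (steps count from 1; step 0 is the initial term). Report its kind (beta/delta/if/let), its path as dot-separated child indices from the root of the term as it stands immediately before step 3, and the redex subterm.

Trace:
step 0: (let x = (let y = (((\z.(\u.(\v.z))) 1) ((\w.(\p.w)) false)) in (let q = (true || true) in (\r.q))) in ((if true then ((\s.3) false) else (let t = false in 7)) + 3))
step 1: [let@root] ((if true then ((\s.3) false) else (let t = false in 7)) + 3)
step 2: [if@0] (((\s.3) false) + 3)
step 3: [beta@0] (3 + 3)

Answer: beta at 0 : ((\s.3) false)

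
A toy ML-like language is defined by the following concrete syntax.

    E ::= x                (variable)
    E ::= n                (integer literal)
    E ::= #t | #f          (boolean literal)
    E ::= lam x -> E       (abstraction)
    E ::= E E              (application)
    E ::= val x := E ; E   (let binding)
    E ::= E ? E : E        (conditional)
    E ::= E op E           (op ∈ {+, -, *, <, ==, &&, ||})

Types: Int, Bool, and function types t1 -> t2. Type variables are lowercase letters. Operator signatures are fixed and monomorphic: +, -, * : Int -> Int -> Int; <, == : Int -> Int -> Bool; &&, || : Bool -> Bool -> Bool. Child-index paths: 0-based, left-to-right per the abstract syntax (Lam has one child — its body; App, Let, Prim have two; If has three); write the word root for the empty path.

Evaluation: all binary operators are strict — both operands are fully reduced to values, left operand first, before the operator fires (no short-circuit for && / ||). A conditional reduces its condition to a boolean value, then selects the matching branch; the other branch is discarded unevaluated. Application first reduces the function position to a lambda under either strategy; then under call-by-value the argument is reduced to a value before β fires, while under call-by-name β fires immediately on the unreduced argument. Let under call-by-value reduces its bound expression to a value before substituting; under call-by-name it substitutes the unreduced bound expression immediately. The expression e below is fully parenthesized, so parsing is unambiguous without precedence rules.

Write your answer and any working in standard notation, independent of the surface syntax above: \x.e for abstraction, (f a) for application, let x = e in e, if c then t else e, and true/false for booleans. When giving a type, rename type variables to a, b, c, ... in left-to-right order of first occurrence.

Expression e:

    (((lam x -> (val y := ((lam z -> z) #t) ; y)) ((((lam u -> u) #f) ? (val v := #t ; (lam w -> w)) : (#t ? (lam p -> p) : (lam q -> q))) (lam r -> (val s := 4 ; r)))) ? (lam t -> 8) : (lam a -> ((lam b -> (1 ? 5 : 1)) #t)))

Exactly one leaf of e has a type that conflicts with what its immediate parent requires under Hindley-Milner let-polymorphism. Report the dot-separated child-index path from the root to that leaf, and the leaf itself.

Answer: 2.0.0.0.0 : 1

Derivation:
z : b
\z._ : b -> b
  unify b -> b ~ Bool -> c
  unify b ~ Bool
  unify Bool ~ c
_ _ : Bool
let y : Bool
y : Bool
\x._ : a -> Bool
u : d
\u._ : d -> d
  unify d -> d ~ Bool -> e
  unify d ~ Bool
  unify Bool ~ e
_ _ : Bool
  unify Bool ~ Bool
let v : Bool
w : f
\w._ : f -> f
  unify Bool ~ Bool
p : g
\p._ : g -> g
q : h
\q._ : h -> h
  unify g -> g ~ h -> h
  unify g ~ h
  unify h ~ h
  unify f -> f ~ h -> h
  unify f ~ h
  unify h ~ h
let s : Int
r : i
\r._ : i -> i
  unify h -> h ~ (i -> i) -> j
  unify h ~ i -> i
  unify i -> i ~ j
_ _ : i -> i
  unify a -> Bool ~ (i -> i) -> k
  unify a ~ i -> i
  unify Bool ~ k
_ _ : Bool
  unify Bool ~ Bool
\t._ : l -> Int
  unify Int ~ Bool
  FAIL: mismatch Int ~ Bool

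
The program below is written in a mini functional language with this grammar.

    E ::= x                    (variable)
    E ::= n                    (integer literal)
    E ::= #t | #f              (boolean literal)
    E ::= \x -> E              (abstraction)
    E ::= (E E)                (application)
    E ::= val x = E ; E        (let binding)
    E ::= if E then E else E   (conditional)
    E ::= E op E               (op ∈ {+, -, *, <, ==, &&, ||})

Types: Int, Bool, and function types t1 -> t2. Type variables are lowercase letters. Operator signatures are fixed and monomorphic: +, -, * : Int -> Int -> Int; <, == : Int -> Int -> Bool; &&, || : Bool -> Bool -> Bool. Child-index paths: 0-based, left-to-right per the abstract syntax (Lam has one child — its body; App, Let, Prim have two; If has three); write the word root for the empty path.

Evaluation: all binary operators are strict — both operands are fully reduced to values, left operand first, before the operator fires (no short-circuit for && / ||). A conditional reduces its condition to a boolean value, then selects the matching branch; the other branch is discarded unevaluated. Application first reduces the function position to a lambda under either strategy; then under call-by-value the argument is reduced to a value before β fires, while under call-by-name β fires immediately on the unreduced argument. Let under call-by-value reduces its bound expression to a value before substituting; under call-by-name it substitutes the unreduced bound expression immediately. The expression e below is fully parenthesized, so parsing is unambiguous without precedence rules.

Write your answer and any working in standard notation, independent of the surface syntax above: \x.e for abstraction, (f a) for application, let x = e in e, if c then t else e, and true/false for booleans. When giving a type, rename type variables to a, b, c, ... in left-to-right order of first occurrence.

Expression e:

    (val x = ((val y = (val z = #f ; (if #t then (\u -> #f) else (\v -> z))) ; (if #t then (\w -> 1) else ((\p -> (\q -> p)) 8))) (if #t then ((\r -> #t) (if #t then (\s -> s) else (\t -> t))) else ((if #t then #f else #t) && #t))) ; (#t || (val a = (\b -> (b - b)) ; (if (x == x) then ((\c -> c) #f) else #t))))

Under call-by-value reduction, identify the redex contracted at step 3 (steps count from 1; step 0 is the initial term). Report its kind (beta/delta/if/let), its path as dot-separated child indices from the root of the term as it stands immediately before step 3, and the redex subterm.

Derivation:
step 0: (let x = ((let y = (let z = false in (if true then (\u.false) else (\v.z))) in (if true then (\w.1) else ((\p.(\q.p)) 8))) (if true then ((\r.true) (if true then (\s.s) else (\t.t))) else ((if true then false else true) && true))) in (true || (let a = (\b.(b - b)) in (if (x == x) then ((\c.c) false) else true))))
step 1: [let@0.0.0] (let x = ((let y = (if true then (\u.false) else (\v.false)) in (if true then (\w.1) else ((\p.(\q.p)) 8))) (if true then ((\r.true) (if true then (\s.s) else (\t.t))) else ((if true then false else true) && true))) in (true || (let a = (\b.(b - b)) in (if (x == x) then ((\c.c) false) else true))))
step 2: [if@0.0.0] (let x = ((let y = (\u.false) in (if true then (\w.1) else ((\p.(\q.p)) 8))) (if true then ((\r.true) (if true then (\s.s) else (\t.t))) else ((if true then false else true) && true))) in (true || (let a = (\b.(b - b)) in (if (x == x) then ((\c.c) false) else true))))
step 3: [let@0.0] (let x = ((if true then (\w.1) else ((\p.(\q.p)) 8)) (if true then ((\r.true) (if true then (\s.s) else (\t.t))) else ((if true then false else true) && true))) in (true || (let a = (\b.(b - b)) in (if (x == x) then ((\c.c) false) else true))))

Answer: let at 0.0 : (let y = (\u.false) in (if true then (\w.1) else ((\p.(\q.p)) 8)))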